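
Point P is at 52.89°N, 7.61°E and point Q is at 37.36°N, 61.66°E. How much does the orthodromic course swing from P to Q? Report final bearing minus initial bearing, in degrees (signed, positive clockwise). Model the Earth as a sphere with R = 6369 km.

+40.1°

At departure: θ₁ = atan2(sin Δλ cos φ₂, cos φ₁ sin φ₂ − sin φ₁ cos φ₂ cos Δλ) = 90.53°
At arrival: θ₂ = atan2(sin Δλ cos φ₁, −cos φ₂ sin φ₁ + sin φ₂ cos φ₁ cos Δλ) = 130.62°
Δθ = θ₂ − θ₁ = +40.1°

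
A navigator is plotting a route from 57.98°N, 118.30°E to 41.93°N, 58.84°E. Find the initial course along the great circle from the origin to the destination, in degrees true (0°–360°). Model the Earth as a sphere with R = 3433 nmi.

273.0°

N = sin Δλ·cos φ₂ = -0.6408;  D = cos φ₁ sin φ₂ − sin φ₁ cos φ₂ cos Δλ = +0.0338
initial course = atan2(N, D) = 273.02°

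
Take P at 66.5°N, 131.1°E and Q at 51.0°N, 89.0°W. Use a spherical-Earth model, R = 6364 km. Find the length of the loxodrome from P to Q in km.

8086 km

Rhumb course C = atan2(Δλ, Δψ) with Δψ = ln[tan(π/4+φ₂/2)/tan(π/4+φ₁/2)] = -0.5321, Δλ = +2.4417 → C = 102.29°
d = R·|Δφ| / |cos C| = 6364·0.27053 / 0.21292 = 8086 km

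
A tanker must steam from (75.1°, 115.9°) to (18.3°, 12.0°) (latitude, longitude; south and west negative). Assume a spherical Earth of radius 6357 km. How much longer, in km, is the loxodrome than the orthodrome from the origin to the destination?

Great circle: cos σ = sin φ₁ sin φ₂ + cos φ₁ cos φ₂ cos Δλ,  σ = 1.3235 rad → d_gc = 8413.5 km
Rhumb line: Δψ = -1.7094, q = Δφ/Δψ = 0.5799, d_rh = R√(Δφ²+q²Δλ²) = 9187.5 km
Excess = 9187.5 − 8413.5 = 774.0 ≈ 774 km

774 km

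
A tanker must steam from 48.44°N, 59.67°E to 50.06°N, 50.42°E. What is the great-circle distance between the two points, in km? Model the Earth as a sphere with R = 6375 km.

695 km

cos σ = sin φ₁ sin φ₂ + cos φ₁ cos φ₂ cos Δλ
      = sin(48.44°)sin(50.06°) + cos(48.44°)cos(50.06°)cos(-9.25°) = 0.9941
σ = 6.247° → d = Rσ = 6375·0.10903 = 695 km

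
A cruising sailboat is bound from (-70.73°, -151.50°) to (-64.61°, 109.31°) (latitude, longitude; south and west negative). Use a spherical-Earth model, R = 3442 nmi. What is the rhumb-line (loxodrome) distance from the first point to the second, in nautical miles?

Δψ = ln[tan(π/4+φ₂/2)/tan(π/4+φ₁/2)] = +0.2829;  Δφ = +0.1068 rad,  Δλ = -1.7312 rad
q = Δφ/Δψ = 0.3776
d = R·√(Δφ² + q²Δλ²) = 3442·0.66238 = 2280 nmi

2280 nmi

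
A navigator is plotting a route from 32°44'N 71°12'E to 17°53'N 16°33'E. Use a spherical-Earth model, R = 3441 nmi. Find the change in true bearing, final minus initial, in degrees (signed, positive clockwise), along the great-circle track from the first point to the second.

Initial bearing θ₁ = atan2(sin Δλ cos φ₂, cos φ₁ sin φ₂ − sin φ₁ cos φ₂ cos Δλ) = 267.09°
Final bearing θ₂ = (initial bearing from the destination back to the start) + 180° = 241.98°
Δθ = θ₂ − θ₁ = -25.1°

-25.1°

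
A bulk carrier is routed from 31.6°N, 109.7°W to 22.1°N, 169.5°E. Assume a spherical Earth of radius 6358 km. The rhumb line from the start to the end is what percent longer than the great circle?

Great circle: σ = 1.2416 rad → d_gc = Rσ = 7893.9 km
Rhumb: Δφ = -0.1658, Δλ = -1.4102, Δψ = -0.1862, q = Δφ/Δψ = 0.8906 → d_rh = R√(Δφ²+q²Δλ²) = 8055.0 km
Excess = (8055.0 − 7893.9) / 7893.9 = 161.1 / 7893.9 = 2.04% ≈ 2.0%

2.0%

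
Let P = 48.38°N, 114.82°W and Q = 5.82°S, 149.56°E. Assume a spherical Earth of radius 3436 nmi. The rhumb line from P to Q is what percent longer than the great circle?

Great circle: σ = 1.7118 rad → d_gc = Rσ = 5881.7 nmi
Rhumb: Δφ = -0.9460, Δλ = -1.6689, Δψ = -1.0692, q = Δφ/Δψ = 0.8848 → d_rh = R√(Δφ²+q²Δλ²) = 6025.4 nmi
Excess = (6025.4 − 5881.7) / 5881.7 = 143.7 / 5881.7 = 2.44% ≈ 2.4%

2.4%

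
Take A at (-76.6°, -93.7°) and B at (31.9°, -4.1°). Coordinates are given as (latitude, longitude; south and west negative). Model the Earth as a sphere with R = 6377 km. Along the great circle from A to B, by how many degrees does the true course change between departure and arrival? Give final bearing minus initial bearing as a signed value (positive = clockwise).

-65.8°

Initial bearing θ₁ = atan2(sin Δλ cos φ₂, cos φ₁ sin φ₂ − sin φ₁ cos φ₂ cos Δλ) = 81.41°
Final bearing θ₂ = (initial bearing from the destination back to the start) + 180° = 15.66°
Δθ = θ₂ − θ₁ = -65.8°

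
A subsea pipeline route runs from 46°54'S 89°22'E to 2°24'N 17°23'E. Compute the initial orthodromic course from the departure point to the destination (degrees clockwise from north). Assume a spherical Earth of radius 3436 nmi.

N = sin Δλ·cos φ₂ = -0.9501;  D = cos φ₁ sin φ₂ − sin φ₁ cos φ₂ cos Δλ = +0.2542
initial course = atan2(N, D) = 284.98°

285.0°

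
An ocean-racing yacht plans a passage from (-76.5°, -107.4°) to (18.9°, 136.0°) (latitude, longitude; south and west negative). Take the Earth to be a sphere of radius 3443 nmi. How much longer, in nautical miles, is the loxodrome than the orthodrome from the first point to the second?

Great circle: cos σ = sin φ₁ sin φ₂ + cos φ₁ cos φ₂ cos Δλ,  σ = 1.9975 rad → d_gc = 6877.34 nmi
Rhumb line: Δψ = +2.4701, q = Δφ/Δψ = 0.6741, d_rh = R√(Δφ²+q²Δλ²) = 7427.82 nmi
Excess = 7427.82 − 6877.34 = 550.48 ≈ 550 nmi

550 nmi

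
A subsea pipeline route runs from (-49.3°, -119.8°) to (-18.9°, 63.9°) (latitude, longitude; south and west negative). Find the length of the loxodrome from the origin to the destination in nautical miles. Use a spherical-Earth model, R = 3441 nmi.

8759 nmi

Rhumb course C = atan2(Δλ, Δψ) with Δψ = ln[tan(π/4+φ₂/2)/tan(π/4+φ₁/2)] = +0.6558, Δλ = -3.0770 → C = 282.03°
d = R·|Δφ| / |cos C| = 3441·0.53058 / 0.20845 = 8759 nmi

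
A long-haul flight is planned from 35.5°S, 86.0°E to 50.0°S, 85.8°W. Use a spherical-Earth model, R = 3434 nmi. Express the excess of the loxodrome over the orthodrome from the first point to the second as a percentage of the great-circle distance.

Great circle: σ = 1.6440 rad → d_gc = Rσ = 5645.4 nmi
Rhumb: Δφ = -0.2531, Δλ = -2.9985, Δψ = -0.3472, q = Δφ/Δψ = 0.7290 → d_rh = R√(Δφ²+q²Δλ²) = 7556.3 nmi
Excess = (7556.3 − 5645.4) / 5645.4 = 1910.9 / 5645.4 = 33.849% ≈ 33.8%

33.8%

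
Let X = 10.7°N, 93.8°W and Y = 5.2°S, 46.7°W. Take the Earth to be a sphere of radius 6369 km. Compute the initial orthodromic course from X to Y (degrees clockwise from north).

N = sin Δλ·cos φ₂ = +0.7295;  D = cos φ₁ sin φ₂ − sin φ₁ cos φ₂ cos Δλ = -0.2149
initial course = atan2(N, D) = 106.42°

106.4°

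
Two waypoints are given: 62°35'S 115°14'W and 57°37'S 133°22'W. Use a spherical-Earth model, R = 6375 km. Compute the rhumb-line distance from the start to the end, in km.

Δψ = ln[tan(π/4+φ₂/2)/tan(π/4+φ₁/2)] = +0.1743;  Δφ = +0.0867 rad,  Δλ = -0.3165 rad
q = Δφ/Δψ = 0.4974
d = R·√(Δφ² + q²Δλ²) = 6375·0.17971 = 1146 km

1146 km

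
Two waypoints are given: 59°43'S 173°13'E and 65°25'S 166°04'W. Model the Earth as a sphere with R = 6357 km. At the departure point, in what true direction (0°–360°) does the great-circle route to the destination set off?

N = sin Δλ·cos φ₂ = +0.1472;  D = cos φ₁ sin φ₂ − sin φ₁ cos φ₂ cos Δλ = -0.1225
initial course = atan2(N, D) = 129.79°

129.8°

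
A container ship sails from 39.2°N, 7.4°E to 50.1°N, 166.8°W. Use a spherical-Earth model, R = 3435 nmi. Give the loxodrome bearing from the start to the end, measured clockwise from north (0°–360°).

275.0°

Δψ = ln[tan(π/4+φ₂/2)/tan(π/4+φ₁/2)] = +0.2686
Δλ = -3.0404 rad (taken the short way round)
course = atan2(Δλ, Δψ) = 275.05°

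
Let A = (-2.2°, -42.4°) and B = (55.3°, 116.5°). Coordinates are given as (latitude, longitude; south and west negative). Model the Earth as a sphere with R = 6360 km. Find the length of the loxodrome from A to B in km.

16052 km

Rhumb course C = atan2(Δλ, Δψ) with Δψ = ln[tan(π/4+φ₂/2)/tan(π/4+φ₁/2)] = +1.2018, Δλ = +2.7733 → C = 66.57°
d = R·|Δφ| / |cos C| = 6360·1.00356 / 0.39762 = 16052 km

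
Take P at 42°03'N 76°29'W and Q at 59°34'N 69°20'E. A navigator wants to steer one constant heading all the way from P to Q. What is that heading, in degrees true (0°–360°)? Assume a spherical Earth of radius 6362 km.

79.1°

Δψ = ln[tan(π/4+φ₂/2)/tan(π/4+φ₁/2)] = +0.4916
Δλ = +2.5450 rad (taken the short way round)
course = atan2(Δλ, Δψ) = 79.07°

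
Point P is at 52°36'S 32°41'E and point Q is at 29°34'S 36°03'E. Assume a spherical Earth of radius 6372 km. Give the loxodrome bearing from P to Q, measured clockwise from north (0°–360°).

6.2°

Meridional parts: M(φ₁)=-1.0833, M(φ₂)=-0.5406 → ΔM = +0.5427;  Δλ = +0.0588 rad
tan C = Δλ / ΔM = +0.1083 → C = 6.18°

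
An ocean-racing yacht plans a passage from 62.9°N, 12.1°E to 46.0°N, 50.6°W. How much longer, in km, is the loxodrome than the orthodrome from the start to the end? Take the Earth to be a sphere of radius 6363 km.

150 km

Great circle: cos σ = sin φ₁ sin φ₂ + cos φ₁ cos φ₂ cos Δλ,  σ = 0.6673 rad → d_gc = 4245.9 km
Rhumb line: Δψ = -0.5167, q = Δφ/Δψ = 0.5709, d_rh = R√(Δφ²+q²Δλ²) = 4395.9 km
Excess = 4395.9 − 4245.9 = 150.0 ≈ 150 km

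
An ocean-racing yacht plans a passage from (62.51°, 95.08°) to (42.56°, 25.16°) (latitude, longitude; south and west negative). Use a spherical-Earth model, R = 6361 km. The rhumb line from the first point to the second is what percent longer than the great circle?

Great circle: σ = 0.7717 rad → d_gc = Rσ = 4908.8 km
Rhumb: Δφ = -0.3482, Δλ = -1.2203, Δψ = -0.5857, q = Δφ/Δψ = 0.5945 → d_rh = R√(Δφ²+q²Δλ²) = 5118.5 km
Excess = (5118.5 − 4908.8) / 4908.8 = 209.7 / 4908.8 = 4.27% ≈ 4.3%

4.3%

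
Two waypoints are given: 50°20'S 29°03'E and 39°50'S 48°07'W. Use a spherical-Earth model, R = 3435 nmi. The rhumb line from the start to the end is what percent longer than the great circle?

4.3%

Great circle: σ = 0.9248 rad → d_gc = Rσ = 3176.8 nmi
Rhumb: Δφ = +0.1833, Δλ = -1.3468, Δψ = +0.2606, q = Δφ/Δψ = 0.7031 → d_rh = R√(Δφ²+q²Δλ²) = 3313.1 nmi
Excess = (3313.1 − 3176.8) / 3176.8 = 136.3 / 3176.8 = 4.29% ≈ 4.3%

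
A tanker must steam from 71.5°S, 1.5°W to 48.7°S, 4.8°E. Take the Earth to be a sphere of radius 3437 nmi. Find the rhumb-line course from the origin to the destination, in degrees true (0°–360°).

Δψ = ln[tan(π/4+φ₂/2)/tan(π/4+φ₁/2)] = +0.8390
Δλ = +0.1100 rad (taken the short way round)
course = atan2(Δλ, Δψ) = 7.47°

7.5°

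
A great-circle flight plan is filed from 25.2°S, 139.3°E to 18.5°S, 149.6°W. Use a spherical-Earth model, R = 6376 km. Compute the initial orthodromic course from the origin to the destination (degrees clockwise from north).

θ = atan2( sin Δλ·cos φ₂ ,  cos φ₁ sin φ₂ − sin φ₁ cos φ₂ cos Δλ )
  = atan2(+0.8972, -0.1563) = 99.88°

99.9°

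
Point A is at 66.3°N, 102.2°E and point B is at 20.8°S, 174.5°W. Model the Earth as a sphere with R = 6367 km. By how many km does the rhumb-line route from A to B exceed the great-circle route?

295 km

Great circle: cos σ = sin φ₁ sin φ₂ + cos φ₁ cos φ₂ cos Δλ,  σ = 1.8560 rad → d_gc = 11816.9 km
Rhumb line: Δψ = -1.9328, q = Δφ/Δψ = 0.7865, d_rh = R√(Δφ²+q²Δλ²) = 12111.6 km
Excess = 12111.6 − 11816.9 = 294.7 ≈ 295 km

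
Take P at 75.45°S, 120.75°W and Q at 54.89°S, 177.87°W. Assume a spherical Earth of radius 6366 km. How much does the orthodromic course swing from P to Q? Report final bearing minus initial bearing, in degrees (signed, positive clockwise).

+53.3°

At departure: θ₁ = atan2(sin Δλ cos φ₂, cos φ₁ sin φ₂ − sin φ₁ cos φ₂ cos Δλ) = 281.32°
At arrival: θ₂ = atan2(sin Δλ cos φ₁, −cos φ₂ sin φ₁ + sin φ₂ cos φ₁ cos Δλ) = 334.64°
Δθ = θ₂ − θ₁ = +53.3°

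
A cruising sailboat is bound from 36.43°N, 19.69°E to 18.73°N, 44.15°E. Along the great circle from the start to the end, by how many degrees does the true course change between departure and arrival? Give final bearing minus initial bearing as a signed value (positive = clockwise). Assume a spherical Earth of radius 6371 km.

Initial bearing θ₁ = atan2(sin Δλ cos φ₂, cos φ₁ sin φ₂ − sin φ₁ cos φ₂ cos Δλ) = 122.89°
Final bearing θ₂ = (initial bearing from the destination back to the start) + 180° = 134.49°
Δθ = θ₂ − θ₁ = +11.6°

+11.6°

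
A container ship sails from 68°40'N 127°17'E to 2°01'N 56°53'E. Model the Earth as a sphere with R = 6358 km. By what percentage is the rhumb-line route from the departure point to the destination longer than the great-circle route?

2.8%

Great circle: σ = 1.4154 rad → d_gc = Rσ = 8999.3 km
Rhumb: Δφ = -1.1633, Δλ = -1.2287, Δψ = -1.6343, q = Δφ/Δψ = 0.7118 → d_rh = R√(Δφ²+q²Δλ²) = 9253.2 km
Excess = (9253.2 − 8999.3) / 8999.3 = 253.9 / 8999.3 = 2.82% ≈ 2.8%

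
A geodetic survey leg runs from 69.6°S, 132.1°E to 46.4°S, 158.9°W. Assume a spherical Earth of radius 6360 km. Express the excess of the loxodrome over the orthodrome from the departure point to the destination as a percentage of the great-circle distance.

Great circle: σ = 0.6999 rad → d_gc = Rσ = 4451.4 km
Rhumb: Δφ = +0.4049, Δλ = +1.2043, Δψ = +0.7988, q = Δφ/Δψ = 0.5069 → d_rh = R√(Δφ²+q²Δλ²) = 4658.8 km
Excess = (4658.8 − 4451.4) / 4451.4 = 207.4 / 4451.4 = 4.66% ≈ 4.7%

4.7%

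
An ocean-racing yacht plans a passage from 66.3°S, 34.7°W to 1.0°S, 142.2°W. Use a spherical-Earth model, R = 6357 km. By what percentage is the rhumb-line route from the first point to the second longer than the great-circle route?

Great circle: σ = 1.6759 rad → d_gc = Rσ = 10653.4 km
Rhumb: Δφ = +1.1397, Δλ = -1.8762, Δψ = +1.5440, q = Δφ/Δψ = 0.7381 → d_rh = R√(Δφ²+q²Δλ²) = 11401.7 km
Excess = (11401.7 − 10653.4) / 10653.4 = 748.3 / 10653.4 = 7.02% ≈ 7.0%

7.0%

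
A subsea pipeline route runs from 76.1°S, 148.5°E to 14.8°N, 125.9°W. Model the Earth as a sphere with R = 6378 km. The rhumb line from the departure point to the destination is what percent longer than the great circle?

4.1%

Great circle: σ = 1.8030 rad → d_gc = Rσ = 11499.7 km
Rhumb: Δφ = +1.5865, Δλ = +1.4940, Δψ = +2.3658, q = Δφ/Δψ = 0.6706 → d_rh = R√(Δφ²+q²Δλ²) = 11967.5 km
Excess = (11967.5 − 11499.7) / 11499.7 = 467.8 / 11499.7 = 4.07% ≈ 4.1%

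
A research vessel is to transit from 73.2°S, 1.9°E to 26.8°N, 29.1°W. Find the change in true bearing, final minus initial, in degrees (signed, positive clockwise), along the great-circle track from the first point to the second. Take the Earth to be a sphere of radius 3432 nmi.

At departure: θ₁ = atan2(sin Δλ cos φ₂, cos φ₁ sin φ₂ − sin φ₁ cos φ₂ cos Δλ) = 331.95°
At arrival: θ₂ = atan2(sin Δλ cos φ₁, −cos φ₂ sin φ₁ + sin φ₂ cos φ₁ cos Δλ) = 351.24°
Δθ = θ₂ − θ₁ = +19.3°

+19.3°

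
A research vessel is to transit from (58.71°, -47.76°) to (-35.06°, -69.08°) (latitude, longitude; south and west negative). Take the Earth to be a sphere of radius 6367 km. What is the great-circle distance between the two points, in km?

10606 km

Haversine: a = sin²(Δφ/2)+cos φ₁ cos φ₂ sin²(Δλ/2) = 0.54742;  σ = 2·atan2(√a,√(1−a))
σ = 95.442° → d = Rσ = 6367·1.66578 = 10606 km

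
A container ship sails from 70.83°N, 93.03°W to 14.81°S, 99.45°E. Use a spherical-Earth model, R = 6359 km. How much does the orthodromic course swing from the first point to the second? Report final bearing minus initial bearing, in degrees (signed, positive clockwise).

Initial bearing θ₁ = atan2(sin Δλ cos φ₂, cos φ₁ sin φ₂ − sin φ₁ cos φ₂ cos Δλ) = 345.50°
Final bearing θ₂ = (initial bearing from the destination back to the start) + 180° = 184.88°
Δθ = θ₂ − θ₁ = -160.6°

-160.6°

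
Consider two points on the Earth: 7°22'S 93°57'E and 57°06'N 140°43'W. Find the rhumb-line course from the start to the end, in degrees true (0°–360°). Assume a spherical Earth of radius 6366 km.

Meridional parts: M(φ₁)=-0.1289, M(φ₂)=+1.2199 → ΔM = +1.3488;  Δλ = +2.1875 rad
tan C = Δλ / ΔM = +1.6218 → C = 58.34°

58.3°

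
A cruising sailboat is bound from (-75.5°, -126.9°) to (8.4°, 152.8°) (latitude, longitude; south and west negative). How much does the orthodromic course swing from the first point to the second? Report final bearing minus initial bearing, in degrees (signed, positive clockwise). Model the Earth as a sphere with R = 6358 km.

+64.2°

Initial bearing θ₁ = atan2(sin Δλ cos φ₂, cos φ₁ sin φ₂ − sin φ₁ cos φ₂ cos Δλ) = 281.47°
Final bearing θ₂ = (initial bearing from the destination back to the start) + 180° = 345.64°
Δθ = θ₂ − θ₁ = +64.2°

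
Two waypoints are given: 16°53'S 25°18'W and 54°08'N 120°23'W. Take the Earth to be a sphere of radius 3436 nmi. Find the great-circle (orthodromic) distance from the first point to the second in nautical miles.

6390 nmi

cos σ = sin φ₁ sin φ₂ + cos φ₁ cos φ₂ cos Δλ
      = sin(-16.88°)sin(54.13°) + cos(-16.88°)cos(54.13°)cos(-95.08°) = -0.2850
σ = 106.561° → d = Rσ = 3436·1.85983 = 6390 nmi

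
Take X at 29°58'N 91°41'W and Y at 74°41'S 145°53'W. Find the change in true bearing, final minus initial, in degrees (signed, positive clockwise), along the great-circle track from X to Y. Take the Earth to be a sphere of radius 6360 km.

At departure: θ₁ = atan2(sin Δλ cos φ₂, cos φ₁ sin φ₂ − sin φ₁ cos φ₂ cos Δλ) = 193.21°
At arrival: θ₂ = atan2(sin Δλ cos φ₁, −cos φ₂ sin φ₁ + sin φ₂ cos φ₁ cos Δλ) = 228.54°
Δθ = θ₂ − θ₁ = +35.3°

+35.3°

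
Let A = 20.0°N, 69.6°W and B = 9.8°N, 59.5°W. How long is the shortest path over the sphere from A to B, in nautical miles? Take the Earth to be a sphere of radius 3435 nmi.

846 nmi

cos σ = sin φ₁ sin φ₂ + cos φ₁ cos φ₂ cos Δλ
      = sin(20.00°)sin(9.80°) + cos(20.00°)cos(9.80°)cos(10.10°) = 0.9698
σ = 14.106° → d = Rσ = 3435·0.24620 = 846 nmi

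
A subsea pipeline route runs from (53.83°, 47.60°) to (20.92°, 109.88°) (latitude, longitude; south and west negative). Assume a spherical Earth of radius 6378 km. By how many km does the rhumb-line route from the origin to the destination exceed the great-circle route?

Great circle: cos σ = sin φ₁ sin φ₂ + cos φ₁ cos φ₂ cos Δλ,  σ = 0.9948 rad → d_gc = 6344.8 km
Rhumb line: Δψ = -0.7456, q = Δφ/Δψ = 0.7703, d_rh = R√(Δφ²+q²Δλ²) = 6476.4 km
Excess = 6476.4 − 6344.8 = 131.6 ≈ 132 km

132 km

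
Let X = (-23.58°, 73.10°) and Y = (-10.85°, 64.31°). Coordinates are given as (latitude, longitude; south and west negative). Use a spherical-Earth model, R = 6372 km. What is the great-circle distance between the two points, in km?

cos σ = sin φ₁ sin φ₂ + cos φ₁ cos φ₂ cos Δλ
      = sin(-23.58°)sin(-10.85°) + cos(-23.58°)cos(-10.85°)cos(-8.79°) = 0.9648
σ = 15.237° → d = Rσ = 6372·0.26593 = 1695 km

1695 km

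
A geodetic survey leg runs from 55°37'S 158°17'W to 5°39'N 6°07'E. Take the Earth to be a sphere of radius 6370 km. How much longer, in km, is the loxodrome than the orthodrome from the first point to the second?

2522 km

Great circle: cos σ = sin φ₁ sin φ₂ + cos φ₁ cos φ₂ cos Δλ,  σ = 2.2428 rad → d_gc = 14286.4 km
Rhumb line: Δψ = +1.2719, q = Δφ/Δψ = 0.8407, d_rh = R√(Δφ²+q²Δλ²) = 16808.1 km
Excess = 16808.1 − 14286.4 = 2521.7 ≈ 2522 km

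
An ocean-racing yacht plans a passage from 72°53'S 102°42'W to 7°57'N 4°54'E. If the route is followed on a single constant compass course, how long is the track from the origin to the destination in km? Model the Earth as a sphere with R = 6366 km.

12227 km

Rhumb course C = atan2(Δλ, Δψ) with Δψ = ln[tan(π/4+φ₂/2)/tan(π/4+φ₁/2)] = +2.0330, Δλ = +1.8780 → C = 42.73°
d = R·|Δφ| / |cos C| = 6366·1.41081 / 0.73457 = 12227 km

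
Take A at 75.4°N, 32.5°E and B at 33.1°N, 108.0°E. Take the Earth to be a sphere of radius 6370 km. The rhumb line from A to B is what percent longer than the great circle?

Great circle: σ = 0.9504 rad → d_gc = Rσ = 6054.2 km
Rhumb: Δφ = -0.7383, Δλ = +1.3177, Δψ = -1.4421, q = Δφ/Δψ = 0.5119 → d_rh = R√(Δφ²+q²Δλ²) = 6370.4 km
Excess = (6370.4 − 6054.2) / 6054.2 = 316.2 / 6054.2 = 5.22% ≈ 5.2%

5.2%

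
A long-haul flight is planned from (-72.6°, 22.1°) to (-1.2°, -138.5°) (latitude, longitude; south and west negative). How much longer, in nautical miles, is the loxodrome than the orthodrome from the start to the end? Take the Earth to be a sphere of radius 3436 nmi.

1447 nmi

Great circle: cos σ = sin φ₁ sin φ₂ + cos φ₁ cos φ₂ cos Δλ,  σ = 1.8359 rad → d_gc = 6308.2 nmi
Rhumb line: Δψ = +1.8562, q = Δφ/Δψ = 0.6713, d_rh = R√(Δφ²+q²Δλ²) = 7755.0 nmi
Excess = 7755.0 − 6308.2 = 1446.8 ≈ 1447 nmi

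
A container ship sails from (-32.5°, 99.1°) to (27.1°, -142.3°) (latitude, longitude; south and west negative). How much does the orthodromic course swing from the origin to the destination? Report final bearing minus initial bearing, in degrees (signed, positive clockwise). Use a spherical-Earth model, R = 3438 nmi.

-10.4°

At departure: θ₁ = atan2(sin Δλ cos φ₂, cos φ₁ sin φ₂ − sin φ₁ cos φ₂ cos Δλ) = 78.77°
At arrival: θ₂ = atan2(sin Δλ cos φ₁, −cos φ₂ sin φ₁ + sin φ₂ cos φ₁ cos Δλ) = 68.32°
Δθ = θ₂ − θ₁ = -10.4°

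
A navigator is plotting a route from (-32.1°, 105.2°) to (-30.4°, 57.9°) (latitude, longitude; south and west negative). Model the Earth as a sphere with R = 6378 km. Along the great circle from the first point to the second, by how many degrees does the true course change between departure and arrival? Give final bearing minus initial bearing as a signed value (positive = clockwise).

At departure: θ₁ = atan2(sin Δλ cos φ₂, cos φ₁ sin φ₂ − sin φ₁ cos φ₂ cos Δλ) = 259.47°
At arrival: θ₂ = atan2(sin Δλ cos φ₁, −cos φ₂ sin φ₁ + sin φ₂ cos φ₁ cos Δλ) = 285.07°
Δθ = θ₂ − θ₁ = +25.6°

+25.6°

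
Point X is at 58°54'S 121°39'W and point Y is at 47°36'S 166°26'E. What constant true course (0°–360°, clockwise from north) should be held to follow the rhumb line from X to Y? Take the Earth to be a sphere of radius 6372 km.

Δψ = ln[tan(π/4+φ₂/2)/tan(π/4+φ₁/2)] = +0.3321
Δλ = -1.2552 rad (taken the short way round)
course = atan2(Δλ, Δψ) = 284.82°

284.8°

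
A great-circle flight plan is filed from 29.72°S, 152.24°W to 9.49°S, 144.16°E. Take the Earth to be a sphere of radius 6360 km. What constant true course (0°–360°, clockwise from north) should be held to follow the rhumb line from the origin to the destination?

Meridional parts: M(φ₁)=-0.5437, M(φ₂)=-0.1664 → ΔM = +0.3773;  Δλ = -1.1100 rad
tan C = Δλ / ΔM = -2.9422 → C = 288.77°

288.8°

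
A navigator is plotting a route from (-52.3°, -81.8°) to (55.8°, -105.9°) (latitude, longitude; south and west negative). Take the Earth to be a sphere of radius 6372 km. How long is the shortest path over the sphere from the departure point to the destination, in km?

cos σ = sin φ₁ sin φ₂ + cos φ₁ cos φ₂ cos Δλ
      = sin(-52.30°)sin(55.80°) + cos(-52.30°)cos(55.80°)cos(-24.10°) = -0.3406
σ = 109.916° → d = Rσ = 6372·1.91839 = 12224 km

12224 km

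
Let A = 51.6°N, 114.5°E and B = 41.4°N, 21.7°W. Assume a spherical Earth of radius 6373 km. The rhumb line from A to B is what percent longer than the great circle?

18.1%

Great circle: σ = 1.3878 rad → d_gc = Rσ = 8844.5 km
Rhumb: Δφ = -0.1780, Δλ = -2.3771, Δψ = -0.2597, q = Δφ/Δψ = 0.6854 → d_rh = R√(Δφ²+q²Δλ²) = 10445.5 km
Excess = (10445.5 − 8844.5) / 8844.5 = 1601.0 / 8844.5 = 18.10% ≈ 18.1%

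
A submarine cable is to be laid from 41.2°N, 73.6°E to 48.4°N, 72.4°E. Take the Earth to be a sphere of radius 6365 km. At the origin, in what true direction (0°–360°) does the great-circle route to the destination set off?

N = sin Δλ·cos φ₂ = -0.0139;  D = cos φ₁ sin φ₂ − sin φ₁ cos φ₂ cos Δλ = +0.1254
initial course = atan2(N, D) = 353.67°

353.7°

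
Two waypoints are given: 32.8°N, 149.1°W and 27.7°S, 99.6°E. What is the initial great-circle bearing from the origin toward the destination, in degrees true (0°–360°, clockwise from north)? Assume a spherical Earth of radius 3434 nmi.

N = sin Δλ·cos φ₂ = -0.8249;  D = cos φ₁ sin φ₂ − sin φ₁ cos φ₂ cos Δλ = -0.2165
initial course = atan2(N, D) = 255.29°

255.3°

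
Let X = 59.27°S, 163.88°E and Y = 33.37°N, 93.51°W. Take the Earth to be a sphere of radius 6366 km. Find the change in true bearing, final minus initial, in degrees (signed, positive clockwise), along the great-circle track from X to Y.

At departure: θ₁ = atan2(sin Δλ cos φ₂, cos φ₁ sin φ₂ − sin φ₁ cos φ₂ cos Δλ) = 81.32°
At arrival: θ₂ = atan2(sin Δλ cos φ₁, −cos φ₂ sin φ₁ + sin φ₂ cos φ₁ cos Δλ) = 37.22°
Δθ = θ₂ − θ₁ = -44.1°

-44.1°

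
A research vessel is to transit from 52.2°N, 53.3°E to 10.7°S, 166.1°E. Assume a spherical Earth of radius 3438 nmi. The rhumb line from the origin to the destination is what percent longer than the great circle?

3.9%

Great circle: σ = 1.9607 rad → d_gc = Rσ = 6740.8 nmi
Rhumb: Δφ = -1.0978, Δλ = +1.9687, Δψ = -1.2597, q = Δφ/Δψ = 0.8715 → d_rh = R√(Δφ²+q²Δλ²) = 7002.9 nmi
Excess = (7002.9 − 6740.8) / 6740.8 = 262.1 / 6740.8 = 3.89% ≈ 3.9%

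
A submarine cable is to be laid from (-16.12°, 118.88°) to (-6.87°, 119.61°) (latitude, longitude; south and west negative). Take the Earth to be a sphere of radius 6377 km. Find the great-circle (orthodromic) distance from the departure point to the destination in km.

cos σ = sin φ₁ sin φ₂ + cos φ₁ cos φ₂ cos Δλ
      = sin(-16.12°)sin(-6.87°) + cos(-16.12°)cos(-6.87°)cos(0.73°) = 0.9869
σ = 9.278° → d = Rσ = 6377·0.16192 = 1033 km

1033 km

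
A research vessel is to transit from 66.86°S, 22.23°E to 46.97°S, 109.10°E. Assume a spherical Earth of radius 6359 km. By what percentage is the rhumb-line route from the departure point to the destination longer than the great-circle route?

Great circle: σ = 0.8137 rad → d_gc = Rσ = 5174.2 km
Rhumb: Δφ = +0.3471, Δλ = +1.5162, Δψ = +0.6552, q = Δφ/Δψ = 0.5298 → d_rh = R√(Δφ²+q²Δλ²) = 5564.7 km
Excess = (5564.7 − 5174.2) / 5174.2 = 390.5 / 5174.2 = 7.547% ≈ 7.5%

7.5%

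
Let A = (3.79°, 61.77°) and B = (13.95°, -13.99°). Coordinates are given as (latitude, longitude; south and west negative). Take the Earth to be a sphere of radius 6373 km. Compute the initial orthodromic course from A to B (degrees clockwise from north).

283.4°

θ = atan2( sin Δλ·cos φ₂ ,  cos φ₁ sin φ₂ − sin φ₁ cos φ₂ cos Δλ )
  = atan2(-0.9407, +0.2248) = 283.44°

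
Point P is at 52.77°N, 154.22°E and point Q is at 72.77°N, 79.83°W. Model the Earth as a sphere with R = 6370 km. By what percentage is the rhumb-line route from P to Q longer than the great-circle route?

19.3%

Great circle: σ = 0.8563 rad → d_gc = Rσ = 5454.3 km
Rhumb: Δφ = +0.3491, Δλ = +2.1982, Δψ = +0.7990, q = Δφ/Δψ = 0.4369 → d_rh = R√(Δφ²+q²Δλ²) = 6509.3 km
Excess = (6509.3 − 5454.3) / 5454.3 = 1055.0 / 5454.3 = 19.34% ≈ 19.3%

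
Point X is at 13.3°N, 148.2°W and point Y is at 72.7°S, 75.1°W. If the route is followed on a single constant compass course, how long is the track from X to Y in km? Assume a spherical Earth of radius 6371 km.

11165 km

Δψ = ln[tan(π/4+φ₂/2)/tan(π/4+φ₁/2)] = -2.1173;  Δφ = -1.5010 rad,  Δλ = +1.2758 rad
q = Δφ/Δψ = 0.7089
d = R·√(Δφ² + q²Δλ²) = 6371·1.75243 = 11165 km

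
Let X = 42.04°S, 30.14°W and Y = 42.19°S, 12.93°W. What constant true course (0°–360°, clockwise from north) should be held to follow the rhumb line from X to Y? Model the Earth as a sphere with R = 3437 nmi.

90.7°

Δψ = ln[tan(π/4+φ₂/2)/tan(π/4+φ₁/2)] = -0.0035
Δλ = +0.3004 rad (taken the short way round)
course = atan2(Δλ, Δψ) = 90.67°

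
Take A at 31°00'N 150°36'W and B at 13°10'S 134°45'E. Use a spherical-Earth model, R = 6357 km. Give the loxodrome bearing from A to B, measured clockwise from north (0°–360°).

Meridional parts: M(φ₁)=+0.5696, M(φ₂)=-0.2319 → ΔM = -0.8014;  Δλ = -1.3029 rad
tan C = Δλ / ΔM = +1.6257 → C = 238.40°

238.4°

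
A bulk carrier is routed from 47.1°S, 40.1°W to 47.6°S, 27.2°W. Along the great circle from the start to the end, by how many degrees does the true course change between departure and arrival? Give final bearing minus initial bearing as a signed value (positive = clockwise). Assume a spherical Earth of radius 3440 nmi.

Initial bearing θ₁ = atan2(sin Δλ cos φ₂, cos φ₁ sin φ₂ − sin φ₁ cos φ₂ cos Δλ) = 98.01°
Final bearing θ₂ = (initial bearing from the destination back to the start) + 180° = 88.51°
Δθ = θ₂ − θ₁ = -9.5°

-9.5°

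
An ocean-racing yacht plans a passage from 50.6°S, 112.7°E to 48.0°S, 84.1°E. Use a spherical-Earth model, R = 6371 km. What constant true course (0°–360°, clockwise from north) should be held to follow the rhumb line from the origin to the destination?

277.9°

Meridional parts: M(φ₁)=-1.0271, M(φ₂)=-0.9575 → ΔM = +0.0696;  Δλ = -0.4992 rad
tan C = Δλ / ΔM = -7.1708 → C = 277.94°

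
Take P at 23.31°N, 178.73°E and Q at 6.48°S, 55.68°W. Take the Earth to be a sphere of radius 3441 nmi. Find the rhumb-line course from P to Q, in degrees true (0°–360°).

Meridional parts: M(φ₁)=+0.4185, M(φ₂)=-0.1133 → ΔM = -0.5319;  Δλ = +2.1920 rad
tan C = Δλ / ΔM = -4.1211 → C = 103.64°

103.6°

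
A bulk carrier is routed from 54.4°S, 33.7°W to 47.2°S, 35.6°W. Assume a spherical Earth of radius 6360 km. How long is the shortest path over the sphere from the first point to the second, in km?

cos σ = sin φ₁ sin φ₂ + cos φ₁ cos φ₂ cos Δλ
      = sin(-54.40°)sin(-47.20°) + cos(-54.40°)cos(-47.20°)cos(-1.90°) = 0.9919
σ = 7.299° → d = Rσ = 6360·0.12739 = 810 km

810 km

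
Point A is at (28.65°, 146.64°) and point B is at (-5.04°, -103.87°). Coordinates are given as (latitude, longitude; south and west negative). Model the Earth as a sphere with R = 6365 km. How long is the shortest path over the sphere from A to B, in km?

12164 km

cos σ = sin φ₁ sin φ₂ + cos φ₁ cos φ₂ cos Δλ
      = sin(28.65°)sin(-5.04°) + cos(28.65°)cos(-5.04°)cos(109.49°) = -0.3338
σ = 109.498° → d = Rσ = 6365·1.91111 = 12164 km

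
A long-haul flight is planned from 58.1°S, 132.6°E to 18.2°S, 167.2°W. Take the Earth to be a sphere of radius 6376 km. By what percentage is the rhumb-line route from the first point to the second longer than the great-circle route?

Great circle: σ = 1.0302 rad → d_gc = Rσ = 6568.6 km
Rhumb: Δφ = +0.6964, Δλ = +1.0507, Δψ = +0.9293, q = Δφ/Δψ = 0.7493 → d_rh = R√(Δφ²+q²Δλ²) = 6701.9 km
Excess = (6701.9 − 6568.6) / 6568.6 = 133.3 / 6568.6 = 2.03% ≈ 2.0%

2.0%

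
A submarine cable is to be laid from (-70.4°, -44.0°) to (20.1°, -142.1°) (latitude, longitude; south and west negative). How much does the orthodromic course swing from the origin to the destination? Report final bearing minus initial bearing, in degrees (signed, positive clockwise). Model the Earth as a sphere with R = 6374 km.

At departure: θ₁ = atan2(sin Δλ cos φ₂, cos φ₁ sin φ₂ − sin φ₁ cos φ₂ cos Δλ) = 269.42°
At arrival: θ₂ = atan2(sin Δλ cos φ₁, −cos φ₂ sin φ₁ + sin φ₂ cos φ₁ cos Δλ) = 339.07°
Δθ = θ₂ − θ₁ = +69.6°

+69.6°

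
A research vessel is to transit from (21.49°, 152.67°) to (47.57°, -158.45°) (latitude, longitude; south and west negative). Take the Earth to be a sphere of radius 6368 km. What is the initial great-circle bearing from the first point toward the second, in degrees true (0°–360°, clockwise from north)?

44.1°

N = sin Δλ·cos φ₂ = +0.5083;  D = cos φ₁ sin φ₂ − sin φ₁ cos φ₂ cos Δλ = +0.5242
initial course = atan2(N, D) = 44.11°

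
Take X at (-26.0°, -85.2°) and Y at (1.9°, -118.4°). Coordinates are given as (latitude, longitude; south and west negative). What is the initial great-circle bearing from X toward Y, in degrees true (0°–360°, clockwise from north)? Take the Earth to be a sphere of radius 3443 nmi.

305.9°

θ = atan2( sin Δλ·cos φ₂ ,  cos φ₁ sin φ₂ − sin φ₁ cos φ₂ cos Δλ )
  = atan2(-0.5473, +0.3964) = 305.92°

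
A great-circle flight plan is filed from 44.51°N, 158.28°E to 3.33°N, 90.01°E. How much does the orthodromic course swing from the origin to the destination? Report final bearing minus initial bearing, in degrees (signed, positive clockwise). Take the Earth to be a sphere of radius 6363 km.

-32.7°

Initial bearing θ₁ = atan2(sin Δλ cos φ₂, cos φ₁ sin φ₂ − sin φ₁ cos φ₂ cos Δλ) = 256.79°
Final bearing θ₂ = (initial bearing from the destination back to the start) + 180° = 224.06°
Δθ = θ₂ − θ₁ = -32.7°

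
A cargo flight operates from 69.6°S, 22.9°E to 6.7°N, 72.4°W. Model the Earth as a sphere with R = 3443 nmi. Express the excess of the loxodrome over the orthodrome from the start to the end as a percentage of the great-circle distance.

Great circle: σ = 1.7126 rad → d_gc = Rσ = 5896.5 nmi
Rhumb: Δφ = +1.3317, Δλ = -1.6633, Δψ = +1.8324, q = Δφ/Δψ = 0.7267 → d_rh = R√(Δφ²+q²Δλ²) = 6192.2 nmi
Excess = (6192.2 − 5896.5) / 5896.5 = 295.7 / 5896.5 = 5.01% ≈ 5.0%

5.0%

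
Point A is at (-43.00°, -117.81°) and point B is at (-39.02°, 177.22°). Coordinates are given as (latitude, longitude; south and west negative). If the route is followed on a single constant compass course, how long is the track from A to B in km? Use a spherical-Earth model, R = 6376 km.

5471 km

Δψ = ln[tan(π/4+φ₂/2)/tan(π/4+φ₁/2)] = +0.0921;  Δφ = +0.0695 rad,  Δλ = -1.1339 rad
q = Δφ/Δψ = 0.7542
d = R·√(Δφ² + q²Δλ²) = 6376·0.85805 = 5471 km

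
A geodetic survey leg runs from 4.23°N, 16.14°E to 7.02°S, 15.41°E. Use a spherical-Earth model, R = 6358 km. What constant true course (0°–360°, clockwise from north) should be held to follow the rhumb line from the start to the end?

183.7°

Δψ = ln[tan(π/4+φ₂/2)/tan(π/4+φ₁/2)] = -0.1967
Δλ = -0.0127 rad (taken the short way round)
course = atan2(Δλ, Δψ) = 183.71°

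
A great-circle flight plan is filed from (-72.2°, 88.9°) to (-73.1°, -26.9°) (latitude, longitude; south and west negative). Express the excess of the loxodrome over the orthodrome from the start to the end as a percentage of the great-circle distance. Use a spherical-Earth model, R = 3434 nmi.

Great circle: σ = 0.5108 rad → d_gc = Rσ = 1754.2 nmi
Rhumb: Δφ = -0.0157, Δλ = -2.0211, Δψ = -0.0527, q = Δφ/Δψ = 0.2981 → d_rh = R√(Δφ²+q²Δλ²) = 2069.9 nmi
Excess = (2069.9 − 1754.2) / 1754.2 = 315.7 / 1754.2 = 18.00% ≈ 18.0%

18.0%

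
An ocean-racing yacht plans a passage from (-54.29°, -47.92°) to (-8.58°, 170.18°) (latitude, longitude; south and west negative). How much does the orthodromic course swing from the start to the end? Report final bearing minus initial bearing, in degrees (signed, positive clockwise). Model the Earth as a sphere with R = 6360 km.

+117.2°

At departure: θ₁ = atan2(sin Δλ cos φ₂, cos φ₁ sin φ₂ − sin φ₁ cos φ₂ cos Δλ) = 220.32°
At arrival: θ₂ = atan2(sin Δλ cos φ₁, −cos φ₂ sin φ₁ + sin φ₂ cos φ₁ cos Δλ) = 337.54°
Δθ = θ₂ − θ₁ = +117.2°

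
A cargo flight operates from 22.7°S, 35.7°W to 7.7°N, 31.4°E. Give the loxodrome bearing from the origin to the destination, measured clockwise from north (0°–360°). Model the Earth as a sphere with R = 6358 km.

65.2°

Meridional parts: M(φ₁)=-0.4070, M(φ₂)=+0.1348 → ΔM = +0.5418;  Δλ = +1.1711 rad
tan C = Δλ / ΔM = +2.1616 → C = 65.17°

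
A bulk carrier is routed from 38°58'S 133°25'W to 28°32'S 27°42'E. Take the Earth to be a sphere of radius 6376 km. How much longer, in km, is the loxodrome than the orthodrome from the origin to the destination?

Great circle: cos σ = sin φ₁ sin φ₂ + cos φ₁ cos φ₂ cos Δλ,  σ = 1.9240 rad → d_gc = 12267.5 km
Rhumb line: Δψ = +0.2196, q = Δφ/Δψ = 0.8293, d_rh = R√(Δφ²+q²Δλ²) = 14913.9 km
Excess = 14913.9 − 12267.5 = 2646.4 ≈ 2646 km

2646 km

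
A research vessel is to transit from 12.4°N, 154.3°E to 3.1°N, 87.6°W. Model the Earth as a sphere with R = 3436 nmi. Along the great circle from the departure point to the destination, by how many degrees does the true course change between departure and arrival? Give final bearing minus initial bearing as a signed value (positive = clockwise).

At departure: θ₁ = atan2(sin Δλ cos φ₂, cos φ₁ sin φ₂ − sin φ₁ cos φ₂ cos Δλ) = 80.09°
At arrival: θ₂ = atan2(sin Δλ cos φ₁, −cos φ₂ sin φ₁ + sin φ₂ cos φ₁ cos Δλ) = 105.52°
Δθ = θ₂ − θ₁ = +25.4°

+25.4°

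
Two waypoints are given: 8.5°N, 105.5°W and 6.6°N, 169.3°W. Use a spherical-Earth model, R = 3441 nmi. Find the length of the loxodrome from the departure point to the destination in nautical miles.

Δψ = ln[tan(π/4+φ₂/2)/tan(π/4+φ₁/2)] = -0.0335;  Δφ = -0.0332 rad,  Δλ = -1.1135 rad
q = Δφ/Δψ = 0.9913
d = R·√(Δφ² + q²Δλ²) = 3441·1.10431 = 3800 nmi

3800 nmi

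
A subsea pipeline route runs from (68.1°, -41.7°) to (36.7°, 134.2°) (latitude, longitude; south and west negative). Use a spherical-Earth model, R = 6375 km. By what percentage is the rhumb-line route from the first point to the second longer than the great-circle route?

Great circle: σ = 1.3117 rad → d_gc = Rσ = 8362.1 km
Rhumb: Δφ = -0.5480, Δλ = +3.0700, Δψ = -0.9532, q = Δφ/Δψ = 0.5750 → d_rh = R√(Δφ²+q²Δλ²) = 11782.7 km
Excess = (11782.7 − 8362.1) / 8362.1 = 3420.6 / 8362.1 = 40.91% ≈ 40.9%

40.9%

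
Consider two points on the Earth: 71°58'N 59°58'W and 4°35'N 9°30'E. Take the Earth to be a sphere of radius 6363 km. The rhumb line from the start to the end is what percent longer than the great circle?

3.1%

Great circle: σ = 1.3855 rad → d_gc = Rσ = 8816.1 km
Rhumb: Δφ = -1.1761, Δλ = +1.2124, Δψ = -1.7608, q = Δφ/Δψ = 0.6679 → d_rh = R√(Δφ²+q²Δλ²) = 9085.7 km
Excess = (9085.7 − 8816.1) / 8816.1 = 269.6 / 8816.1 = 3.06% ≈ 3.1%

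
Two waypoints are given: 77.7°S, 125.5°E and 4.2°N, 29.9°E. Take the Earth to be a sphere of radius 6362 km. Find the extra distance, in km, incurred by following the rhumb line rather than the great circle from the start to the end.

651 km

Great circle: cos σ = sin φ₁ sin φ₂ + cos φ₁ cos φ₂ cos Δλ,  σ = 1.6632 rad → d_gc = 10581.4 km
Rhumb line: Δψ = +2.3013, q = Δφ/Δψ = 0.6211, d_rh = R√(Δφ²+q²Δλ²) = 11232.8 km
Excess = 11232.8 − 10581.4 = 651.4 ≈ 651 km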